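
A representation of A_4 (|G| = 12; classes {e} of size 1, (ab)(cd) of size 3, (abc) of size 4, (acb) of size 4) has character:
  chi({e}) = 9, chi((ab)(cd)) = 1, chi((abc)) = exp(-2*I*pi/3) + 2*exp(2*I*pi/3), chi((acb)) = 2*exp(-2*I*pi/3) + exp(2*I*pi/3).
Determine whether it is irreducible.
Not irreducible (reducible): <chi, chi> = 9 > 1.

Solution. <chi, chi> = (1/|G|) sum_C |C| * |chi(C)|^2 = (1/12)[1*|9|^2 + 3*|1|^2 + 4*|exp(-2*I*pi/3) + 2*exp(2*I*pi/3)|^2 + 4*|2*exp(-2*I*pi/3) + exp(2*I*pi/3)|^2]
  = (1/12)[(81) + (3) + (12) + (12)] = 108/12 = 9.
(Exp terms are combined using exp(i*s)*conj(exp(i*t)) = exp(i*(s-t)), and sums of them are collapsed using the identity that for every m > 1 the m distinct m-th roots of unity sum to 0, e.g. 1 + exp(2*I*pi/3) + exp(-2*I*pi/3) = 0.)
A character is irreducible iff <chi, chi> = 1, so this representation is reducible.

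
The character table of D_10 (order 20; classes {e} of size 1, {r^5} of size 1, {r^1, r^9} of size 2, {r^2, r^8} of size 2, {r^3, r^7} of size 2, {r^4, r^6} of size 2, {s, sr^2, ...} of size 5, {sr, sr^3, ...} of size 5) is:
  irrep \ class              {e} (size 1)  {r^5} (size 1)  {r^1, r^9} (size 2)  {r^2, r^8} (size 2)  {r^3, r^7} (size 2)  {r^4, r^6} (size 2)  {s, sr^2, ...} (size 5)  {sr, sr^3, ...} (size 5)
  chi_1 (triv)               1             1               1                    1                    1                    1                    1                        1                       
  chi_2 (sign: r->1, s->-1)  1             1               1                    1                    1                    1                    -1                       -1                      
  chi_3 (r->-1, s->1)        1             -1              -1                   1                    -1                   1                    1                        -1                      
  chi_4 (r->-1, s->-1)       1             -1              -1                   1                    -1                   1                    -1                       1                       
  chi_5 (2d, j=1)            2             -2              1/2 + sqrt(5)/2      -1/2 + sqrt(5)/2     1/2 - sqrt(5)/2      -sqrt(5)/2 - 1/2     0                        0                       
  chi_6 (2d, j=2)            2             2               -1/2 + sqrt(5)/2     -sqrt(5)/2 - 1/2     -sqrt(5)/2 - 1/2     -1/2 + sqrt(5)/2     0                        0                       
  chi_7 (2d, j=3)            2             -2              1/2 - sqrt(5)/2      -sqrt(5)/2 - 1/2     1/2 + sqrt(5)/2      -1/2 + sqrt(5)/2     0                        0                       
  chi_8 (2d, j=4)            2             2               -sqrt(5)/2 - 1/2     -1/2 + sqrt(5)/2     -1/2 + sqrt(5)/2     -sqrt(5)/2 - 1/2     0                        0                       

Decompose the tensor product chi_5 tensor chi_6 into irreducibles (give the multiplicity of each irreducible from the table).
chi_5 tensor chi_6 = chi_5 + chi_7 (all other irreducibles have multiplicity 0).

Solution. The character of a tensor product is the pointwise product (chi_5 * chi_6)(C) = chi_5(C) * chi_6(C):
  {e}: (2)*(2), {r^5}: (-2)*(2), {r^1, r^9}: (1/2 + sqrt(5)/2)*(-1/2 + sqrt(5)/2), {r^2, r^8}: (-1/2 + sqrt(5)/2)*(-sqrt(5)/2 - 1/2), {r^3, r^7}: (1/2 - sqrt(5)/2)*(-sqrt(5)/2 - 1/2), {r^4, r^6}: (-sqrt(5)/2 - 1/2)*(-1/2 + sqrt(5)/2), {s, sr^2, ...}: (0)*(0), {sr, sr^3, ...}: (0)*(0)
so (chi_5 * chi_6) takes values
  {e} -> 4, {r^5} -> -4, {r^1, r^9} -> 1, {r^2, r^8} -> -1, {r^3, r^7} -> 1, {r^4, r^6} -> -1, {s, sr^2, ...} -> 0, {sr, sr^3, ...} -> 0.
Now take the inner product of this character with each irreducible chi from the table, <chi_5*chi_6, chi> = (1/20) sum_C |C| (chi_5*chi_6)(C) conj(chi(C)):
  <chi_5*chi_6, chi_1> = (1/20)[1*(4)*conj(1) + 1*(-4)*conj(1) + 2*(1)*conj(1) + 2*(-1)*conj(1) + 2*(1)*conj(1) + 2*(-1)*conj(1) + 5*(0)*conj(1) + 5*(0)*conj(1)]
      = (1/20)[(4) + (-4) + (2) + (-2) + (2) + (-2) + (0) + (0)] = 0/20 = 0
  <chi_5*chi_6, chi_2> = (1/20)[1*(4)*conj(1) + 1*(-4)*conj(1) + 2*(1)*conj(1) + 2*(-1)*conj(1) + 2*(1)*conj(1) + 2*(-1)*conj(1) + 5*(0)*conj(-1) + 5*(0)*conj(-1)]
      = (1/20)[(4) + (-4) + (2) + (-2) + (2) + (-2) + (0) + (0)] = 0/20 = 0
  <chi_5*chi_6, chi_3> = (1/20)[1*(4)*conj(1) + 1*(-4)*conj(-1) + 2*(1)*conj(-1) + 2*(-1)*conj(1) + 2*(1)*conj(-1) + 2*(-1)*conj(1) + 5*(0)*conj(1) + 5*(0)*conj(-1)]
      = (1/20)[(4) + (4) + (-2) + (-2) + (-2) + (-2) + (0) + (0)] = 0/20 = 0
  <chi_5*chi_6, chi_4> = (1/20)[1*(4)*conj(1) + 1*(-4)*conj(-1) + 2*(1)*conj(-1) + 2*(-1)*conj(1) + 2*(1)*conj(-1) + 2*(-1)*conj(1) + 5*(0)*conj(-1) + 5*(0)*conj(1)]
      = (1/20)[(4) + (4) + (-2) + (-2) + (-2) + (-2) + (0) + (0)] = 0/20 = 0
  <chi_5*chi_6, chi_5> = (1/20)[1*(4)*conj(2) + 1*(-4)*conj(-2) + 2*(1)*conj(1/2 + sqrt(5)/2) + 2*(-1)*conj(-1/2 + sqrt(5)/2) + 2*(1)*conj(1/2 - sqrt(5)/2) + 2*(-1)*conj(-sqrt(5)/2 - 1/2) + 5*(0)*conj(0) + 5*(0)*conj(0)]
      = (1/20)[(8) + (8) + (1 + sqrt(5)) + (1 - sqrt(5)) + (1 - sqrt(5)) + (1 + sqrt(5)) + (0) + (0)] = 20/20 = 1
  <chi_5*chi_6, chi_6> = (1/20)[1*(4)*conj(2) + 1*(-4)*conj(2) + 2*(1)*conj(-1/2 + sqrt(5)/2) + 2*(-1)*conj(-sqrt(5)/2 - 1/2) + 2*(1)*conj(-sqrt(5)/2 - 1/2) + 2*(-1)*conj(-1/2 + sqrt(5)/2) + 5*(0)*conj(0) + 5*(0)*conj(0)]
      = (1/20)[(8) + (-8) + (-1 + sqrt(5)) + (1 + sqrt(5)) + (-sqrt(5) - 1) + (1 - sqrt(5)) + (0) + (0)] = 0/20 = 0
  <chi_5*chi_6, chi_7> = (1/20)[1*(4)*conj(2) + 1*(-4)*conj(-2) + 2*(1)*conj(1/2 - sqrt(5)/2) + 2*(-1)*conj(-sqrt(5)/2 - 1/2) + 2*(1)*conj(1/2 + sqrt(5)/2) + 2*(-1)*conj(-1/2 + sqrt(5)/2) + 5*(0)*conj(0) + 5*(0)*conj(0)]
      = (1/20)[(8) + (8) + (1 - sqrt(5)) + (1 + sqrt(5)) + (1 + sqrt(5)) + (1 - sqrt(5)) + (0) + (0)] = 20/20 = 1
  <chi_5*chi_6, chi_8> = (1/20)[1*(4)*conj(2) + 1*(-4)*conj(2) + 2*(1)*conj(-sqrt(5)/2 - 1/2) + 2*(-1)*conj(-1/2 + sqrt(5)/2) + 2*(1)*conj(-1/2 + sqrt(5)/2) + 2*(-1)*conj(-sqrt(5)/2 - 1/2) + 5*(0)*conj(0) + 5*(0)*conj(0)]
      = (1/20)[(8) + (-8) + (-sqrt(5) - 1) + (1 - sqrt(5)) + (-1 + sqrt(5)) + (1 + sqrt(5)) + (0) + (0)] = 0/20 = 0
Hence the multiplicities are chi_5: 1, chi_7: 1. Dimension check: dim(chi_5)*dim(chi_6) = 2*2 = 4 and sum (mult * dim) = 1*2 + 1*2 = 4.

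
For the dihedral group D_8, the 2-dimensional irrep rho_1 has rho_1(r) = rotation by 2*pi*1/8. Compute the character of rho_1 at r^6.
chi_{rho_1}(r^6) = 2*cos(2*pi*1*6/8) = 0

Derivation: rho_1(r^6) is rotation by angle 2*pi*1*6/8, whose trace is 2*cos(2*pi*1*6/8) = 0.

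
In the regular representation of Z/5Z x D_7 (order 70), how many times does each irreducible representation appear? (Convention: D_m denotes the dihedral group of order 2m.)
Each irreducible V_i of dimension d_i appears with multiplicity d_i, i.e. rho_reg = (direct sum over all irreducibles V_i) d_i V_i. The irreducible dimensions for Z/5Z x D_7 are 1, 1, 1, 1, 1, 1, 1, 1, 1, 1, 2, 2, 2, 2, 2, 2, 2, 2, 2, 2, 2, 2, 2, 2, 2: 10 irreducibles of dimension 1, each with multiplicity 1; 15 irreducibles of dimension 2, each with multiplicity 2. Total dimension 10*1*1 + 15*2*2 = 70 = |G|.

Working: General theorem: in the regular representation of a finite group G, each irreducible appears with multiplicity equal to its dimension. Check: dim(rho_reg) = sum d_i^2 = 1 + 1 + 1 + 1 + 1 + 1 + 1 + 1 + 1 + 1 + 4 + 4 + 4 + 4 + 4 + 4 + 4 + 4 + 4 + 4 + 4 + 4 + 4 + 4 + 4 = 70 = |G|.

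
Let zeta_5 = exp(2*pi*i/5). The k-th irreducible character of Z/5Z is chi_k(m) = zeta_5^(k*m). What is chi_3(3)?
chi_3(3) = zeta_5^9 = exp(-2*I*pi/5)

Proof sketch: chi_3(3) = zeta_5^(3*3) = zeta_5^9. Since zeta_5^5 = 1, this equals zeta_5^4 = exp(2*pi*i*4/5) = exp(-2*I*pi/5).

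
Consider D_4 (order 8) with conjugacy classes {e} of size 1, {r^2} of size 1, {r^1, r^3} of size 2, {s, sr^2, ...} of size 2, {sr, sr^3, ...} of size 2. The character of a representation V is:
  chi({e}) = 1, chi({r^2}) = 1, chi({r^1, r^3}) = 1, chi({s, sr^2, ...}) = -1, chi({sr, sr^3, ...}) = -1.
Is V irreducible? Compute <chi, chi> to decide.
Irreducible: <chi, chi> = 1.

Explanation: <chi, chi> = (1/|G|) sum_C |C| * |chi(C)|^2 = (1/8)[1*|1|^2 + 1*|1|^2 + 2*|1|^2 + 2*|-1|^2 + 2*|-1|^2]
  = (1/8)[(1) + (1) + (2) + (2) + (2)] = 8/8 = 1.
A character is irreducible iff <chi, chi> = 1, so this representation is irreducible.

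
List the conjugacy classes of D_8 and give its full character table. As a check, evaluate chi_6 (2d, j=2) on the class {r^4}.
Conjugacy classes: {e} of size 1, {r^4} of size 1, {r^1, r^7} of size 2, {r^2, r^6} of size 2, {r^3, r^5} of size 2, {s, sr^2, ...} of size 4, {sr, sr^3, ...} of size 4.
Character table:
  irrep \ class              {e} (size 1)  {r^4} (size 1)  {r^1, r^7} (size 2)  {r^2, r^6} (size 2)  {r^3, r^5} (size 2)  {s, sr^2, ...} (size 4)  {sr, sr^3, ...} (size 4)
  chi_1 (triv)               1             1               1                    1                    1                    1                        1                       
  chi_2 (sign: r->1, s->-1)  1             1               1                    1                    1                    -1                       -1                      
  chi_3 (r->-1, s->1)        1             1               -1                   1                    -1                   1                        -1                      
  chi_4 (r->-1, s->-1)       1             1               -1                   1                    -1                   -1                       1                       
  chi_5 (2d, j=1)            2             -2              sqrt(2)              0                    -sqrt(2)             0                        0                       
  chi_6 (2d, j=2)            2             2               0                    -2                   0                    0                        0                       
  chi_7 (2d, j=3)            2             -2              -sqrt(2)             0                    sqrt(2)              0                        0                       

Spot check: chi_6 (2d, j=2) on {r^4} = 2.

Why: D_8 has order 2*8 = 16 with 7 conjugacy classes, hence 7 irreducibles. Sum of squared dims 1 + 1 + 1 + 1 + 4 + 4 + 4 = 16 = |G|. Linear characters come from the abelianisation; the 2-dimensional irreps have character r^k -> 2*cos(2*pi*j*k/8), reflections -> 0.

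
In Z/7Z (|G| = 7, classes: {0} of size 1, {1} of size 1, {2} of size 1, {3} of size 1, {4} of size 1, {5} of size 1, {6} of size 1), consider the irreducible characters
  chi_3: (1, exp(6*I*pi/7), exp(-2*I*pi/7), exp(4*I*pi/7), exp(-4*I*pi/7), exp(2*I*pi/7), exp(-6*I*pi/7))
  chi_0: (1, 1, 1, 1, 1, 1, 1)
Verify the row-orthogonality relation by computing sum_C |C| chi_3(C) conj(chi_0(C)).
Sum = 0; so <chi_3, chi_0> = 0 (distinct irreducibles are orthogonal).

Details: Compute term by term over conjugacy classes (|C| * chi_3(C) * conj(chi_0(C))):
  1*(1)*conj(1) + 1*(exp(6*I*pi/7))*conj(1) + 1*(exp(-2*I*pi/7))*conj(1) + 1*(exp(4*I*pi/7))*conj(1) + 1*(exp(-4*I*pi/7))*conj(1) + 1*(exp(2*I*pi/7))*conj(1) + 1*(exp(-6*I*pi/7))*conj(1)
  = (1) + (exp(6*I*pi/7)) + (exp(-2*I*pi/7)) + (exp(4*I*pi/7)) + (exp(-4*I*pi/7)) + (exp(2*I*pi/7)) + (exp(-6*I*pi/7))
  = 0.
(Exp terms are combined using exp(i*s)*conj(exp(i*t)) = exp(i*(s-t)), and sums of them are collapsed using the identity that for every m > 1 the m distinct m-th roots of unity sum to 0, e.g. 1 + exp(2*I*pi/3) + exp(-2*I*pi/3) = 0.)
Dividing by |G| = 7 gives 0/7 = 0, matching the row-orthogonality relation <chi_3, chi_0> = [chi_3 = chi_0].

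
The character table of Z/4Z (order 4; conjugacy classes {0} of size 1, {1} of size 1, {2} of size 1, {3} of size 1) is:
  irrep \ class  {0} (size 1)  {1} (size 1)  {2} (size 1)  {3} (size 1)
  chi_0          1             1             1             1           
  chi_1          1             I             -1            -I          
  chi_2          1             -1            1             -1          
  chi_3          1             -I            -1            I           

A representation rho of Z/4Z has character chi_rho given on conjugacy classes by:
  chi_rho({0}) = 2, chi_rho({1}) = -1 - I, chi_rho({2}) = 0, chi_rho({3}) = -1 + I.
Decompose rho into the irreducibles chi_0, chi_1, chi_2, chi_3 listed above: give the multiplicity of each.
Multiplicities: chi_0: 0, chi_1: 0, chi_2: 1, chi_3: 1.

Derivation: Use <chi_rho, chi> = (1/|G|) sum_C |C| * chi_rho(C) * conj(chi(C)) with |G| = 4 for each irreducible chi in the table:
  <chi_rho, chi_0> = (1/4)[1*(2)*conj(1) + 1*(-1 - I)*conj(1) + 1*(0)*conj(1) + 1*(-1 + I)*conj(1)]
      = (1/4)[(2) + (-1 - I) + (0) + (-1 + I)] = 0/4 = 0
  <chi_rho, chi_1> = (1/4)[1*(2)*conj(1) + 1*(-1 - I)*conj(I) + 1*(0)*conj(-1) + 1*(-1 + I)*conj(-I)]
      = (1/4)[(2) + (-1 + I) + (0) + (-1 - I)] = 0/4 = 0
  <chi_rho, chi_2> = (1/4)[1*(2)*conj(1) + 1*(-1 - I)*conj(-1) + 1*(0)*conj(1) + 1*(-1 + I)*conj(-1)]
      = (1/4)[(2) + (1 + I) + (0) + (1 - I)] = 4/4 = 1
  <chi_rho, chi_3> = (1/4)[1*(2)*conj(1) + 1*(-1 - I)*conj(-I) + 1*(0)*conj(-1) + 1*(-1 + I)*conj(I)]
      = (1/4)[(2) + (1 - I) + (0) + (1 + I)] = 4/4 = 1
(Exp terms are combined using exp(i*s)*conj(exp(i*t)) = exp(i*(s-t)), and sums of them are collapsed using the identity that for every m > 1 the m distinct m-th roots of unity sum to 0, e.g. 1 + exp(2*I*pi/3) + exp(-2*I*pi/3) = 0.)
Dimension check: dim(rho) = sum (mult * dim) = 0*1 + 0*1 + 1*1 + 1*1 = 2 = chi_rho(e) = 2.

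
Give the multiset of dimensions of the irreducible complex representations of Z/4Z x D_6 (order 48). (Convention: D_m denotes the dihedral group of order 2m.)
Dimensions: 1, 1, 1, 1, 1, 1, 1, 1, 1, 1, 1, 1, 1, 1, 1, 1, 2, 2, 2, 2, 2, 2, 2, 2

Justification: There are 24 irreducibles (= number of conjugacy classes). Their dimensions d_i satisfy sum d_i^2 = |G| = 48: 1 + 1 + 1 + 1 + 1 + 1 + 1 + 1 + 1 + 1 + 1 + 1 + 1 + 1 + 1 + 1 + 4 + 4 + 4 + 4 + 4 + 4 + 4 + 4 = 48. (For the product with Z/4Z: each of the 4 1-dim characters of Z/4Z tensors with each irrep of D_6, giving 4 copies of each D_6-dimension.)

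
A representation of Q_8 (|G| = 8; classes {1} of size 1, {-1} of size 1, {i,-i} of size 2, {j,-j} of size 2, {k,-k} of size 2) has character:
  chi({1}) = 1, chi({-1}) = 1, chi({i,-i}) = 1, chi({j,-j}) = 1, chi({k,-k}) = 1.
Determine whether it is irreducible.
Irreducible: <chi, chi> = 1.

Details: <chi, chi> = (1/|G|) sum_C |C| * |chi(C)|^2 = (1/8)[1*|1|^2 + 1*|1|^2 + 2*|1|^2 + 2*|1|^2 + 2*|1|^2]
  = (1/8)[(1) + (1) + (2) + (2) + (2)] = 8/8 = 1.
A character is irreducible iff <chi, chi> = 1, so this representation is irreducible.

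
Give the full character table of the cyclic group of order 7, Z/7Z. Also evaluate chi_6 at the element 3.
Character table of Z/7Z (irreps indexed chi_0,...,chi_6 with chi_k(m) = zeta_7^(k*m), zeta_7 = exp(2*pi*i/7)):
  irrep \ class  {0} (size 1)  {1} (size 1)    {2} (size 1)    {3} (size 1)    {4} (size 1)    {5} (size 1)    {6} (size 1)  
  chi_0          1             1               1               1               1               1               1             
  chi_1          1             exp(2*I*pi/7)   exp(4*I*pi/7)   exp(6*I*pi/7)   exp(-6*I*pi/7)  exp(-4*I*pi/7)  exp(-2*I*pi/7)
  chi_2          1             exp(4*I*pi/7)   exp(-6*I*pi/7)  exp(-2*I*pi/7)  exp(2*I*pi/7)   exp(6*I*pi/7)   exp(-4*I*pi/7)
  chi_3          1             exp(6*I*pi/7)   exp(-2*I*pi/7)  exp(4*I*pi/7)   exp(-4*I*pi/7)  exp(2*I*pi/7)   exp(-6*I*pi/7)
  chi_4          1             exp(-6*I*pi/7)  exp(2*I*pi/7)   exp(-4*I*pi/7)  exp(4*I*pi/7)   exp(-2*I*pi/7)  exp(6*I*pi/7) 
  chi_5          1             exp(-4*I*pi/7)  exp(6*I*pi/7)   exp(2*I*pi/7)   exp(-2*I*pi/7)  exp(-6*I*pi/7)  exp(4*I*pi/7) 
  chi_6          1             exp(-2*I*pi/7)  exp(-4*I*pi/7)  exp(-6*I*pi/7)  exp(6*I*pi/7)   exp(4*I*pi/7)   exp(2*I*pi/7) 

Spot check: chi_6(3) = zeta_7^(6*3) = zeta_7^18 = exp(-6*I*pi/7).

Details: Z/7Z is abelian, so all 7 irreducible complex representations are 1-dimensional. They are given by chi_k(m) = zeta_7^(k*m) for k = 0,...,6. Row orthogonality: sum_m chi_k(m) conj(chi_l(m)) = 7 * [k = l].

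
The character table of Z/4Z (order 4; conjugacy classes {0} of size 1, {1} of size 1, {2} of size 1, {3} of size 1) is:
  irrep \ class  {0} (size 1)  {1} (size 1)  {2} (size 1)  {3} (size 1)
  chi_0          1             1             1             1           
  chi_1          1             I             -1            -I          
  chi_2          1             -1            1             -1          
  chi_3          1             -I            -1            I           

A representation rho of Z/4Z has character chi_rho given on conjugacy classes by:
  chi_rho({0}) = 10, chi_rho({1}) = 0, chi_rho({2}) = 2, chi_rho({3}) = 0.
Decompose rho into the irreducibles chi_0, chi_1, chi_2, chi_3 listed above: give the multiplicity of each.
Multiplicities: chi_0: 3, chi_1: 2, chi_2: 3, chi_3: 2.

Use <chi_rho, chi> = (1/|G|) sum_C |C| * chi_rho(C) * conj(chi(C)) with |G| = 4 for each irreducible chi in the table:
  <chi_rho, chi_0> = (1/4)[1*(10)*conj(1) + 1*(0)*conj(1) + 1*(2)*conj(1) + 1*(0)*conj(1)]
      = (1/4)[(10) + (0) + (2) + (0)] = 12/4 = 3
  <chi_rho, chi_1> = (1/4)[1*(10)*conj(1) + 1*(0)*conj(I) + 1*(2)*conj(-1) + 1*(0)*conj(-I)]
      = (1/4)[(10) + (0) + (-2) + (0)] = 8/4 = 2
  <chi_rho, chi_2> = (1/4)[1*(10)*conj(1) + 1*(0)*conj(-1) + 1*(2)*conj(1) + 1*(0)*conj(-1)]
      = (1/4)[(10) + (0) + (2) + (0)] = 12/4 = 3
  <chi_rho, chi_3> = (1/4)[1*(10)*conj(1) + 1*(0)*conj(-I) + 1*(2)*conj(-1) + 1*(0)*conj(I)]
      = (1/4)[(10) + (0) + (-2) + (0)] = 8/4 = 2
(Exp terms are combined using exp(i*s)*conj(exp(i*t)) = exp(i*(s-t)), and sums of them are collapsed using the identity that for every m > 1 the m distinct m-th roots of unity sum to 0, e.g. 1 + exp(2*I*pi/3) + exp(-2*I*pi/3) = 0.)
Dimension check: dim(rho) = sum (mult * dim) = 3*1 + 2*1 + 3*1 + 2*1 = 10 = chi_rho(e) = 10.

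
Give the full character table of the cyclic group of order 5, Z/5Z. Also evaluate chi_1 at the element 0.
Character table of Z/5Z (irreps indexed chi_0,...,chi_4 with chi_k(m) = zeta_5^(k*m), zeta_5 = exp(2*pi*i/5)):
  irrep \ class  {0} (size 1)  {1} (size 1)    {2} (size 1)    {3} (size 1)    {4} (size 1)  
  chi_0          1             1               1               1               1             
  chi_1          1             exp(2*I*pi/5)   exp(4*I*pi/5)   exp(-4*I*pi/5)  exp(-2*I*pi/5)
  chi_2          1             exp(4*I*pi/5)   exp(-2*I*pi/5)  exp(2*I*pi/5)   exp(-4*I*pi/5)
  chi_3          1             exp(-4*I*pi/5)  exp(2*I*pi/5)   exp(-2*I*pi/5)  exp(4*I*pi/5) 
  chi_4          1             exp(-2*I*pi/5)  exp(-4*I*pi/5)  exp(4*I*pi/5)   exp(2*I*pi/5) 

Spot check: chi_1(0) = zeta_5^(1*0) = zeta_5^0 = 1.

Working: Z/5Z is abelian, so all 5 irreducible complex representations are 1-dimensional. They are given by chi_k(m) = zeta_5^(k*m) for k = 0,...,4. Row orthogonality: sum_m chi_k(m) conj(chi_l(m)) = 5 * [k = l].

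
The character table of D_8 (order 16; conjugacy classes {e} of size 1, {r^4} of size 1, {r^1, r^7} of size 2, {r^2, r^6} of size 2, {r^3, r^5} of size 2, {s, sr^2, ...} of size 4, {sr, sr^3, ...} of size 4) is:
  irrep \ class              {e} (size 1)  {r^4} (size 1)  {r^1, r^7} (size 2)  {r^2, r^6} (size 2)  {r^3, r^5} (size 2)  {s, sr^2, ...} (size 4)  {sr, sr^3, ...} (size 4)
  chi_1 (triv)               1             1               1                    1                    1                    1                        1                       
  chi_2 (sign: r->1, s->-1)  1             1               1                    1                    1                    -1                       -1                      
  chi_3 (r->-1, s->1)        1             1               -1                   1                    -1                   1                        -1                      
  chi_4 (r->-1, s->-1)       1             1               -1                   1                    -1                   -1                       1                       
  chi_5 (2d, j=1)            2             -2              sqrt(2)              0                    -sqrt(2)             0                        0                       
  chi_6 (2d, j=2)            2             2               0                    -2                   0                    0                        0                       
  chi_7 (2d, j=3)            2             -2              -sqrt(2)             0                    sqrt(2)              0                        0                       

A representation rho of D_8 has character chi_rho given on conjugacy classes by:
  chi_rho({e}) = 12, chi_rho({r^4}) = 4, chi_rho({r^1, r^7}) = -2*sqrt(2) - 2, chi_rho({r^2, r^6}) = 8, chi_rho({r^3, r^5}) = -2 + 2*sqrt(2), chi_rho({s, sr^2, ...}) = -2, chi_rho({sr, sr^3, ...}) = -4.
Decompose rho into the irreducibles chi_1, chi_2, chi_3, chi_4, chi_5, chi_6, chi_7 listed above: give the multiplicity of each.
Multiplicities: chi_1: 0, chi_2: 3, chi_3: 3, chi_4: 2, chi_5: 0, chi_6: 0, chi_7: 2.

Details: Use <chi_rho, chi> = (1/|G|) sum_C |C| * chi_rho(C) * conj(chi(C)) with |G| = 16 for each irreducible chi in the table:
  <chi_rho, chi_1> = (1/16)[1*(12)*conj(1) + 1*(4)*conj(1) + 2*(-2*sqrt(2) - 2)*conj(1) + 2*(8)*conj(1) + 2*(-2 + 2*sqrt(2))*conj(1) + 4*(-2)*conj(1) + 4*(-4)*conj(1)]
      = (1/16)[(12) + (4) + (-4*sqrt(2) - 4) + (16) + (-4 + 4*sqrt(2)) + (-8) + (-16)] = 0/16 = 0
  <chi_rho, chi_2> = (1/16)[1*(12)*conj(1) + 1*(4)*conj(1) + 2*(-2*sqrt(2) - 2)*conj(1) + 2*(8)*conj(1) + 2*(-2 + 2*sqrt(2))*conj(1) + 4*(-2)*conj(-1) + 4*(-4)*conj(-1)]
      = (1/16)[(12) + (4) + (-4*sqrt(2) - 4) + (16) + (-4 + 4*sqrt(2)) + (8) + (16)] = 48/16 = 3
  <chi_rho, chi_3> = (1/16)[1*(12)*conj(1) + 1*(4)*conj(1) + 2*(-2*sqrt(2) - 2)*conj(-1) + 2*(8)*conj(1) + 2*(-2 + 2*sqrt(2))*conj(-1) + 4*(-2)*conj(1) + 4*(-4)*conj(-1)]
      = (1/16)[(12) + (4) + (4 + 4*sqrt(2)) + (16) + (4 - 4*sqrt(2)) + (-8) + (16)] = 48/16 = 3
  <chi_rho, chi_4> = (1/16)[1*(12)*conj(1) + 1*(4)*conj(1) + 2*(-2*sqrt(2) - 2)*conj(-1) + 2*(8)*conj(1) + 2*(-2 + 2*sqrt(2))*conj(-1) + 4*(-2)*conj(-1) + 4*(-4)*conj(1)]
      = (1/16)[(12) + (4) + (4 + 4*sqrt(2)) + (16) + (4 - 4*sqrt(2)) + (8) + (-16)] = 32/16 = 2
  <chi_rho, chi_5> = (1/16)[1*(12)*conj(2) + 1*(4)*conj(-2) + 2*(-2*sqrt(2) - 2)*conj(sqrt(2)) + 2*(8)*conj(0) + 2*(-2 + 2*sqrt(2))*conj(-sqrt(2)) + 4*(-2)*conj(0) + 4*(-4)*conj(0)]
      = (1/16)[(24) + (-8) + (-8 - 4*sqrt(2)) + (0) + (-8 + 4*sqrt(2)) + (0) + (0)] = 0/16 = 0
  <chi_rho, chi_6> = (1/16)[1*(12)*conj(2) + 1*(4)*conj(2) + 2*(-2*sqrt(2) - 2)*conj(0) + 2*(8)*conj(-2) + 2*(-2 + 2*sqrt(2))*conj(0) + 4*(-2)*conj(0) + 4*(-4)*conj(0)]
      = (1/16)[(24) + (8) + (0) + (-32) + (0) + (0) + (0)] = 0/16 = 0
  <chi_rho, chi_7> = (1/16)[1*(12)*conj(2) + 1*(4)*conj(-2) + 2*(-2*sqrt(2) - 2)*conj(-sqrt(2)) + 2*(8)*conj(0) + 2*(-2 + 2*sqrt(2))*conj(sqrt(2)) + 4*(-2)*conj(0) + 4*(-4)*conj(0)]
      = (1/16)[(24) + (-8) + (4*sqrt(2) + 8) + (0) + (8 - 4*sqrt(2)) + (0) + (0)] = 32/16 = 2
Dimension check: dim(rho) = sum (mult * dim) = 0*1 + 3*1 + 3*1 + 2*1 + 0*2 + 0*2 + 2*2 = 12 = chi_rho(e) = 12.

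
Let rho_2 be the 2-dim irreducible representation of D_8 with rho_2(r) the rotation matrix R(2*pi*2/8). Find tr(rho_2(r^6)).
chi_{rho_2}(r^6) = 2*cos(2*pi*2*6/8) = -2

Details: rho_2(r^6) is rotation by angle 2*pi*2*6/8, whose trace is 2*cos(2*pi*2*6/8) = -2.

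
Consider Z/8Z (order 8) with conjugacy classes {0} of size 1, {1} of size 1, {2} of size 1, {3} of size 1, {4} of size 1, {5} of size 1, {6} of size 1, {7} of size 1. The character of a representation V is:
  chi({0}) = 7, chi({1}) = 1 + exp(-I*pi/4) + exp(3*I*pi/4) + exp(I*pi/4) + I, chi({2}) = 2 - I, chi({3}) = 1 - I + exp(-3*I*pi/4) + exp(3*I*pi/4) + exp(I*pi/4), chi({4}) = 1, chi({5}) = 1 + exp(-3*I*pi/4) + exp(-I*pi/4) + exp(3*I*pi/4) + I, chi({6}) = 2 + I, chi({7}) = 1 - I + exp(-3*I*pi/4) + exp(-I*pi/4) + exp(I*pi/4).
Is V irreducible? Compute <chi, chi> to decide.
Not irreducible (reducible): <chi, chi> = 9 > 1.

Details: <chi, chi> = (1/|G|) sum_C |C| * |chi(C)|^2 = (1/8)[1*|7|^2 + 1*|1 + exp(-I*pi/4) + exp(3*I*pi/4) + exp(I*pi/4) + I|^2 + 1*|2 - I|^2 + 1*|1 - I + exp(-3*I*pi/4) + exp(3*I*pi/4) + exp(I*pi/4)|^2 + 1*|1|^2 + 1*|1 + exp(-3*I*pi/4) + exp(-I*pi/4) + exp(3*I*pi/4) + I|^2 + 1*|2 + I|^2 + 1*|1 - I + exp(-3*I*pi/4) + exp(-I*pi/4) + exp(I*pi/4)|^2]
  = (1/8)[(49) + (3 + 3*exp(-I*pi/4) + exp(3*I*pi/4) + 2*exp(I*pi/4)) + (5) + (3 + 2*exp(-3*I*pi/4) + exp(-I*pi/4) + 3*exp(3*I*pi/4)) + (1) + (3 + 2*exp(-3*I*pi/4) + exp(-I*pi/4) + 3*exp(3*I*pi/4)) + (5) + (3 + 3*exp(-I*pi/4) + exp(3*I*pi/4) + 2*exp(I*pi/4))] = 72/8 = 9.
(Exp terms are combined using exp(i*s)*conj(exp(i*t)) = exp(i*(s-t)), and sums of them are collapsed using the identity that for every m > 1 the m distinct m-th roots of unity sum to 0, e.g. 1 + exp(2*I*pi/3) + exp(-2*I*pi/3) = 0.)
A character is irreducible iff <chi, chi> = 1, so this representation is reducible.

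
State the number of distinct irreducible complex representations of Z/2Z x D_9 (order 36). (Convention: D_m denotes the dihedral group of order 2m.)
12

The number of irreducible complex representations of a finite group equals its number of conjugacy classes. For a direct product, #classes(G x H) = #classes(G) * #classes(H). Z/2Z has 2 classes (abelian), D_9 has 6 classes, so 2 * 6 = 12, so Z/2Z x D_9 (order 36) has exactly 12 irreducible complex representations.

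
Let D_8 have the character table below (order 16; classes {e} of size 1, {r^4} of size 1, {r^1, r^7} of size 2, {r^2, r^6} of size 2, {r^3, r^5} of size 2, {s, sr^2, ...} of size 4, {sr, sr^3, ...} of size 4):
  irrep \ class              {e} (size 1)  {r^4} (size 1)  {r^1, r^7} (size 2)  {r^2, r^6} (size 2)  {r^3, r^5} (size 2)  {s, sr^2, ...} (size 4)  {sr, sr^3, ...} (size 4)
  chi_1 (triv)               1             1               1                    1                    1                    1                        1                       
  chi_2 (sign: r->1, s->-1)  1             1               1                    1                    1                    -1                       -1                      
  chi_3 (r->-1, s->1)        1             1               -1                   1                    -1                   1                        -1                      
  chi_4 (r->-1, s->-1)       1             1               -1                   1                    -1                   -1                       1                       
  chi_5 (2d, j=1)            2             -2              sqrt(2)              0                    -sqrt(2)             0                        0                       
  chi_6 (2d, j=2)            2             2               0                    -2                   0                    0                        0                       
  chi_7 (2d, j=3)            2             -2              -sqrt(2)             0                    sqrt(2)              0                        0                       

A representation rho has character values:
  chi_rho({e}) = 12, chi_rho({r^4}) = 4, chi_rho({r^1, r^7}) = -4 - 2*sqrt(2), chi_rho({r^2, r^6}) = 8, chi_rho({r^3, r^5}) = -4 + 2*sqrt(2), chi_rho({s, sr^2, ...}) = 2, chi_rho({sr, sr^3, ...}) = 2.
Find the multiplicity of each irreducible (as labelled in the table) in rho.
Multiplicities: chi_1: 2, chi_2: 0, chi_3: 3, chi_4: 3, chi_5: 0, chi_6: 0, chi_7: 2.

Working: Use <chi_rho, chi> = (1/|G|) sum_C |C| * chi_rho(C) * conj(chi(C)) with |G| = 16 for each irreducible chi in the table:
  <chi_rho, chi_1> = (1/16)[1*(12)*conj(1) + 1*(4)*conj(1) + 2*(-4 - 2*sqrt(2))*conj(1) + 2*(8)*conj(1) + 2*(-4 + 2*sqrt(2))*conj(1) + 4*(2)*conj(1) + 4*(2)*conj(1)]
      = (1/16)[(12) + (4) + (-8 - 4*sqrt(2)) + (16) + (-8 + 4*sqrt(2)) + (8) + (8)] = 32/16 = 2
  <chi_rho, chi_2> = (1/16)[1*(12)*conj(1) + 1*(4)*conj(1) + 2*(-4 - 2*sqrt(2))*conj(1) + 2*(8)*conj(1) + 2*(-4 + 2*sqrt(2))*conj(1) + 4*(2)*conj(-1) + 4*(2)*conj(-1)]
      = (1/16)[(12) + (4) + (-8 - 4*sqrt(2)) + (16) + (-8 + 4*sqrt(2)) + (-8) + (-8)] = 0/16 = 0
  <chi_rho, chi_3> = (1/16)[1*(12)*conj(1) + 1*(4)*conj(1) + 2*(-4 - 2*sqrt(2))*conj(-1) + 2*(8)*conj(1) + 2*(-4 + 2*sqrt(2))*conj(-1) + 4*(2)*conj(1) + 4*(2)*conj(-1)]
      = (1/16)[(12) + (4) + (4*sqrt(2) + 8) + (16) + (8 - 4*sqrt(2)) + (8) + (-8)] = 48/16 = 3
  <chi_rho, chi_4> = (1/16)[1*(12)*conj(1) + 1*(4)*conj(1) + 2*(-4 - 2*sqrt(2))*conj(-1) + 2*(8)*conj(1) + 2*(-4 + 2*sqrt(2))*conj(-1) + 4*(2)*conj(-1) + 4*(2)*conj(1)]
      = (1/16)[(12) + (4) + (4*sqrt(2) + 8) + (16) + (8 - 4*sqrt(2)) + (-8) + (8)] = 48/16 = 3
  <chi_rho, chi_5> = (1/16)[1*(12)*conj(2) + 1*(4)*conj(-2) + 2*(-4 - 2*sqrt(2))*conj(sqrt(2)) + 2*(8)*conj(0) + 2*(-4 + 2*sqrt(2))*conj(-sqrt(2)) + 4*(2)*conj(0) + 4*(2)*conj(0)]
      = (1/16)[(24) + (-8) + (-8*sqrt(2) - 8) + (0) + (-8 + 8*sqrt(2)) + (0) + (0)] = 0/16 = 0
  <chi_rho, chi_6> = (1/16)[1*(12)*conj(2) + 1*(4)*conj(2) + 2*(-4 - 2*sqrt(2))*conj(0) + 2*(8)*conj(-2) + 2*(-4 + 2*sqrt(2))*conj(0) + 4*(2)*conj(0) + 4*(2)*conj(0)]
      = (1/16)[(24) + (8) + (0) + (-32) + (0) + (0) + (0)] = 0/16 = 0
  <chi_rho, chi_7> = (1/16)[1*(12)*conj(2) + 1*(4)*conj(-2) + 2*(-4 - 2*sqrt(2))*conj(-sqrt(2)) + 2*(8)*conj(0) + 2*(-4 + 2*sqrt(2))*conj(sqrt(2)) + 4*(2)*conj(0) + 4*(2)*conj(0)]
      = (1/16)[(24) + (-8) + (8 + 8*sqrt(2)) + (0) + (8 - 8*sqrt(2)) + (0) + (0)] = 32/16 = 2
Dimension check: dim(rho) = sum (mult * dim) = 2*1 + 0*1 + 3*1 + 3*1 + 0*2 + 0*2 + 2*2 = 12 = chi_rho(e) = 12.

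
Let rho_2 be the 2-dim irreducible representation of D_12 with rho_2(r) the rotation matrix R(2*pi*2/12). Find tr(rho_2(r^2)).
chi_{rho_2}(r^2) = 2*cos(2*pi*2*2/12) = -1

Justification: rho_2(r^2) is rotation by angle 2*pi*2*2/12, whose trace is 2*cos(2*pi*2*2/12) = -1.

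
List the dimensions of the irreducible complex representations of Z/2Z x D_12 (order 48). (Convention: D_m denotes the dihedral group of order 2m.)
Dimensions: 1, 1, 1, 1, 1, 1, 1, 1, 2, 2, 2, 2, 2, 2, 2, 2, 2, 2

Explanation: There are 18 irreducibles (= number of conjugacy classes). Their dimensions d_i satisfy sum d_i^2 = |G| = 48: 1 + 1 + 1 + 1 + 1 + 1 + 1 + 1 + 4 + 4 + 4 + 4 + 4 + 4 + 4 + 4 + 4 + 4 = 48. (For the product with Z/2Z: each of the 2 1-dim characters of Z/2Z tensors with each irrep of D_12, giving 2 copies of each D_12-dimension.)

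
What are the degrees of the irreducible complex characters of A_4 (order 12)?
Dimensions: 1, 1, 1, 3

Working: There are 4 irreducibles (= number of conjugacy classes). Their dimensions d_i satisfy sum d_i^2 = |G| = 12: 1 + 1 + 1 + 9 = 12.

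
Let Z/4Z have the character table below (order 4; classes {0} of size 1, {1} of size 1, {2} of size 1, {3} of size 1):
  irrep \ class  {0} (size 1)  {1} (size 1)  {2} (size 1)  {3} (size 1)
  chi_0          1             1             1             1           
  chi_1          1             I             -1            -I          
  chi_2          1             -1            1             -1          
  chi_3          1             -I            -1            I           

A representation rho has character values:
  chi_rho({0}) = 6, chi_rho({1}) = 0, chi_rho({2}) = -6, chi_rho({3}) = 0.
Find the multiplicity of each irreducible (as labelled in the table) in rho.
Multiplicities: chi_0: 0, chi_1: 3, chi_2: 0, chi_3: 3.

Solution. Use <chi_rho, chi> = (1/|G|) sum_C |C| * chi_rho(C) * conj(chi(C)) with |G| = 4 for each irreducible chi in the table:
  <chi_rho, chi_0> = (1/4)[1*(6)*conj(1) + 1*(0)*conj(1) + 1*(-6)*conj(1) + 1*(0)*conj(1)]
      = (1/4)[(6) + (0) + (-6) + (0)] = 0/4 = 0
  <chi_rho, chi_1> = (1/4)[1*(6)*conj(1) + 1*(0)*conj(I) + 1*(-6)*conj(-1) + 1*(0)*conj(-I)]
      = (1/4)[(6) + (0) + (6) + (0)] = 12/4 = 3
  <chi_rho, chi_2> = (1/4)[1*(6)*conj(1) + 1*(0)*conj(-1) + 1*(-6)*conj(1) + 1*(0)*conj(-1)]
      = (1/4)[(6) + (0) + (-6) + (0)] = 0/4 = 0
  <chi_rho, chi_3> = (1/4)[1*(6)*conj(1) + 1*(0)*conj(-I) + 1*(-6)*conj(-1) + 1*(0)*conj(I)]
      = (1/4)[(6) + (0) + (6) + (0)] = 12/4 = 3
(Exp terms are combined using exp(i*s)*conj(exp(i*t)) = exp(i*(s-t)), and sums of them are collapsed using the identity that for every m > 1 the m distinct m-th roots of unity sum to 0, e.g. 1 + exp(2*I*pi/3) + exp(-2*I*pi/3) = 0.)
Dimension check: dim(rho) = sum (mult * dim) = 0*1 + 3*1 + 0*1 + 3*1 = 6 = chi_rho(e) = 6.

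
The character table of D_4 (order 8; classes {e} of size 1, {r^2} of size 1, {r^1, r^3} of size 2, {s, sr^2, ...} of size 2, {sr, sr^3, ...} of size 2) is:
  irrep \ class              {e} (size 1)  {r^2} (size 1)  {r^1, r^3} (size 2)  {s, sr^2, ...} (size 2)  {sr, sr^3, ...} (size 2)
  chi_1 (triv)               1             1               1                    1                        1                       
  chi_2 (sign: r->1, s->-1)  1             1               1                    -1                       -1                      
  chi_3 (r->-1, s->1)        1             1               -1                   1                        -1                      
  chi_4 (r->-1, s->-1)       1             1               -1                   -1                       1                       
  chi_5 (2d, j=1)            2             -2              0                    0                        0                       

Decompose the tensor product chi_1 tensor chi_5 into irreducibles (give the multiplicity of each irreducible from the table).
chi_1 tensor chi_5 = chi_5 (all other irreducibles have multiplicity 0).

Working: The character of a tensor product is the pointwise product (chi_1 * chi_5)(C) = chi_1(C) * chi_5(C):
  {e}: (1)*(2), {r^2}: (1)*(-2), {r^1, r^3}: (1)*(0), {s, sr^2, ...}: (1)*(0), {sr, sr^3, ...}: (1)*(0)
so (chi_1 * chi_5) takes values
  {e} -> 2, {r^2} -> -2, {r^1, r^3} -> 0, {s, sr^2, ...} -> 0, {sr, sr^3, ...} -> 0.
Now take the inner product of this character with each irreducible chi from the table, <chi_1*chi_5, chi> = (1/8) sum_C |C| (chi_1*chi_5)(C) conj(chi(C)):
  <chi_1*chi_5, chi_1> = (1/8)[1*(2)*conj(1) + 1*(-2)*conj(1) + 2*(0)*conj(1) + 2*(0)*conj(1) + 2*(0)*conj(1)]
      = (1/8)[(2) + (-2) + (0) + (0) + (0)] = 0/8 = 0
  <chi_1*chi_5, chi_2> = (1/8)[1*(2)*conj(1) + 1*(-2)*conj(1) + 2*(0)*conj(1) + 2*(0)*conj(-1) + 2*(0)*conj(-1)]
      = (1/8)[(2) + (-2) + (0) + (0) + (0)] = 0/8 = 0
  <chi_1*chi_5, chi_3> = (1/8)[1*(2)*conj(1) + 1*(-2)*conj(1) + 2*(0)*conj(-1) + 2*(0)*conj(1) + 2*(0)*conj(-1)]
      = (1/8)[(2) + (-2) + (0) + (0) + (0)] = 0/8 = 0
  <chi_1*chi_5, chi_4> = (1/8)[1*(2)*conj(1) + 1*(-2)*conj(1) + 2*(0)*conj(-1) + 2*(0)*conj(-1) + 2*(0)*conj(1)]
      = (1/8)[(2) + (-2) + (0) + (0) + (0)] = 0/8 = 0
  <chi_1*chi_5, chi_5> = (1/8)[1*(2)*conj(2) + 1*(-2)*conj(-2) + 2*(0)*conj(0) + 2*(0)*conj(0) + 2*(0)*conj(0)]
      = (1/8)[(4) + (4) + (0) + (0) + (0)] = 8/8 = 1
Hence the multiplicities are chi_5: 1. Dimension check: dim(chi_1)*dim(chi_5) = 1*2 = 2 and sum (mult * dim) = 1*2 = 2.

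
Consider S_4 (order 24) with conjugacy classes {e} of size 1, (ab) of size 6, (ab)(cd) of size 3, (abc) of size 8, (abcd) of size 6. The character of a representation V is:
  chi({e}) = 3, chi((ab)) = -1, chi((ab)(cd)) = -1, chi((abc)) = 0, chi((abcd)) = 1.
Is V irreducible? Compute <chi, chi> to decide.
Irreducible: <chi, chi> = 1.

<chi, chi> = (1/|G|) sum_C |C| * |chi(C)|^2 = (1/24)[1*|3|^2 + 6*|-1|^2 + 3*|-1|^2 + 8*|0|^2 + 6*|1|^2]
  = (1/24)[(9) + (6) + (3) + (0) + (6)] = 24/24 = 1.
A character is irreducible iff <chi, chi> = 1, so this representation is irreducible.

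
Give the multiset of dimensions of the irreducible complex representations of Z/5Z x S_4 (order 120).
Dimensions: 1, 1, 1, 1, 1, 1, 1, 1, 1, 1, 2, 2, 2, 2, 2, 3, 3, 3, 3, 3, 3, 3, 3, 3, 3

Why: There are 25 irreducibles (= number of conjugacy classes). Their dimensions d_i satisfy sum d_i^2 = |G| = 120: 1 + 1 + 1 + 1 + 1 + 1 + 1 + 1 + 1 + 1 + 4 + 4 + 4 + 4 + 4 + 9 + 9 + 9 + 9 + 9 + 9 + 9 + 9 + 9 + 9 = 120. (For the product with Z/5Z: each of the 5 1-dim characters of Z/5Z tensors with each irrep of S_4, giving 5 copies of each S_4-dimension.)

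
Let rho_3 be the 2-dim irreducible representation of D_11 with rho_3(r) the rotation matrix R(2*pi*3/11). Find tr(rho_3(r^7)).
chi_{rho_3}(r^7) = 2*cos(2*pi*3*7/11) = 2*cos(2*pi/11)

Reasoning: rho_3(r^7) is rotation by angle 2*pi*3*7/11, whose trace is 2*cos(2*pi*3*7/11) = 2*cos(2*pi/11).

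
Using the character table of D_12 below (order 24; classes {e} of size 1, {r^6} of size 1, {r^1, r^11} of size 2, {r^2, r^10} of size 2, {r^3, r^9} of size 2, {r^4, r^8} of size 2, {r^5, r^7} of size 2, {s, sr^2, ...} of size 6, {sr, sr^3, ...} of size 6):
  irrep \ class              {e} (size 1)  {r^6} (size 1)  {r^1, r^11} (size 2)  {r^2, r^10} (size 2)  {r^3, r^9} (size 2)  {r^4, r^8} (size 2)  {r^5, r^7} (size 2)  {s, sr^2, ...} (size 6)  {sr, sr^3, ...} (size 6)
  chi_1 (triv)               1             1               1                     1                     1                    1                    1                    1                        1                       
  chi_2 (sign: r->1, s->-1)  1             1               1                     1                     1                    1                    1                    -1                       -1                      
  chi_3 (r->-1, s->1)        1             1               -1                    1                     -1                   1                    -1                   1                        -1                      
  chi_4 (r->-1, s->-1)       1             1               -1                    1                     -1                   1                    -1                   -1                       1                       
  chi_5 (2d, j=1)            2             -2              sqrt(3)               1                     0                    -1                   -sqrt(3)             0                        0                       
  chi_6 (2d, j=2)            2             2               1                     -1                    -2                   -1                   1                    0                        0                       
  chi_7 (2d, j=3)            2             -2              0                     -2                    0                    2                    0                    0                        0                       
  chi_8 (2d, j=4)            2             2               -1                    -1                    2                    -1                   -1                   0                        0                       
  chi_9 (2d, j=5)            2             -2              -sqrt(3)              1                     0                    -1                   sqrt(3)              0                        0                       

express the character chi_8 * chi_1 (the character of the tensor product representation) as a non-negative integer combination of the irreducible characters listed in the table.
chi_8 tensor chi_1 = chi_8 (all other irreducibles have multiplicity 0).

Derivation: The character of a tensor product is the pointwise product (chi_8 * chi_1)(C) = chi_8(C) * chi_1(C):
  {e}: (2)*(1), {r^6}: (2)*(1), {r^1, r^11}: (-1)*(1), {r^2, r^10}: (-1)*(1), {r^3, r^9}: (2)*(1), {r^4, r^8}: (-1)*(1), {r^5, r^7}: (-1)*(1), {s, sr^2, ...}: (0)*(1), {sr, sr^3, ...}: (0)*(1)
so (chi_8 * chi_1) takes values
  {e} -> 2, {r^6} -> 2, {r^1, r^11} -> -1, {r^2, r^10} -> -1, {r^3, r^9} -> 2, {r^4, r^8} -> -1, {r^5, r^7} -> -1, {s, sr^2, ...} -> 0, {sr, sr^3, ...} -> 0.
Now take the inner product of this character with each irreducible chi from the table, <chi_8*chi_1, chi> = (1/24) sum_C |C| (chi_8*chi_1)(C) conj(chi(C)):
  <chi_8*chi_1, chi_1> = (1/24)[1*(2)*conj(1) + 1*(2)*conj(1) + 2*(-1)*conj(1) + 2*(-1)*conj(1) + 2*(2)*conj(1) + 2*(-1)*conj(1) + 2*(-1)*conj(1) + 6*(0)*conj(1) + 6*(0)*conj(1)]
      = (1/24)[(2) + (2) + (-2) + (-2) + (4) + (-2) + (-2) + (0) + (0)] = 0/24 = 0
  <chi_8*chi_1, chi_2> = (1/24)[1*(2)*conj(1) + 1*(2)*conj(1) + 2*(-1)*conj(1) + 2*(-1)*conj(1) + 2*(2)*conj(1) + 2*(-1)*conj(1) + 2*(-1)*conj(1) + 6*(0)*conj(-1) + 6*(0)*conj(-1)]
      = (1/24)[(2) + (2) + (-2) + (-2) + (4) + (-2) + (-2) + (0) + (0)] = 0/24 = 0
  <chi_8*chi_1, chi_3> = (1/24)[1*(2)*conj(1) + 1*(2)*conj(1) + 2*(-1)*conj(-1) + 2*(-1)*conj(1) + 2*(2)*conj(-1) + 2*(-1)*conj(1) + 2*(-1)*conj(-1) + 6*(0)*conj(1) + 6*(0)*conj(-1)]
      = (1/24)[(2) + (2) + (2) + (-2) + (-4) + (-2) + (2) + (0) + (0)] = 0/24 = 0
  <chi_8*chi_1, chi_4> = (1/24)[1*(2)*conj(1) + 1*(2)*conj(1) + 2*(-1)*conj(-1) + 2*(-1)*conj(1) + 2*(2)*conj(-1) + 2*(-1)*conj(1) + 2*(-1)*conj(-1) + 6*(0)*conj(-1) + 6*(0)*conj(1)]
      = (1/24)[(2) + (2) + (2) + (-2) + (-4) + (-2) + (2) + (0) + (0)] = 0/24 = 0
  <chi_8*chi_1, chi_5> = (1/24)[1*(2)*conj(2) + 1*(2)*conj(-2) + 2*(-1)*conj(sqrt(3)) + 2*(-1)*conj(1) + 2*(2)*conj(0) + 2*(-1)*conj(-1) + 2*(-1)*conj(-sqrt(3)) + 6*(0)*conj(0) + 6*(0)*conj(0)]
      = (1/24)[(4) + (-4) + (-2*sqrt(3)) + (-2) + (0) + (2) + (2*sqrt(3)) + (0) + (0)] = 0/24 = 0
  <chi_8*chi_1, chi_6> = (1/24)[1*(2)*conj(2) + 1*(2)*conj(2) + 2*(-1)*conj(1) + 2*(-1)*conj(-1) + 2*(2)*conj(-2) + 2*(-1)*conj(-1) + 2*(-1)*conj(1) + 6*(0)*conj(0) + 6*(0)*conj(0)]
      = (1/24)[(4) + (4) + (-2) + (2) + (-8) + (2) + (-2) + (0) + (0)] = 0/24 = 0
  <chi_8*chi_1, chi_7> = (1/24)[1*(2)*conj(2) + 1*(2)*conj(-2) + 2*(-1)*conj(0) + 2*(-1)*conj(-2) + 2*(2)*conj(0) + 2*(-1)*conj(2) + 2*(-1)*conj(0) + 6*(0)*conj(0) + 6*(0)*conj(0)]
      = (1/24)[(4) + (-4) + (0) + (4) + (0) + (-4) + (0) + (0) + (0)] = 0/24 = 0
  <chi_8*chi_1, chi_8> = (1/24)[1*(2)*conj(2) + 1*(2)*conj(2) + 2*(-1)*conj(-1) + 2*(-1)*conj(-1) + 2*(2)*conj(2) + 2*(-1)*conj(-1) + 2*(-1)*conj(-1) + 6*(0)*conj(0) + 6*(0)*conj(0)]
      = (1/24)[(4) + (4) + (2) + (2) + (8) + (2) + (2) + (0) + (0)] = 24/24 = 1
  <chi_8*chi_1, chi_9> = (1/24)[1*(2)*conj(2) + 1*(2)*conj(-2) + 2*(-1)*conj(-sqrt(3)) + 2*(-1)*conj(1) + 2*(2)*conj(0) + 2*(-1)*conj(-1) + 2*(-1)*conj(sqrt(3)) + 6*(0)*conj(0) + 6*(0)*conj(0)]
      = (1/24)[(4) + (-4) + (2*sqrt(3)) + (-2) + (0) + (2) + (-2*sqrt(3)) + (0) + (0)] = 0/24 = 0
Hence the multiplicities are chi_8: 1. Dimension check: dim(chi_8)*dim(chi_1) = 2*1 = 2 and sum (mult * dim) = 1*2 = 2.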